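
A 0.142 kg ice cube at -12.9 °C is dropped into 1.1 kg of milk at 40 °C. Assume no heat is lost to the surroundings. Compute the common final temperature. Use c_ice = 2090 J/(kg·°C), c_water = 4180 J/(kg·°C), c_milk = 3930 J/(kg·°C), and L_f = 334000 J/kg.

T_f ≈ 24.7 °C

Heat gained plus heat lost sum to zero:
ice -12.9→0 °C: 0.142×2090×12.9 = 3828.5; fusion: m_ice L_f = 0.142×334000 = 47428; meltwater 0→T: 0.142×4180×T = 593.56 T; milk cools: 1.1×3930×(T − 40) = 4323(T − 40)
4916.6 T = 172920 − 51256 = 121664
T ≈ 24.75 °C — above 0 °C, consistent with complete melting.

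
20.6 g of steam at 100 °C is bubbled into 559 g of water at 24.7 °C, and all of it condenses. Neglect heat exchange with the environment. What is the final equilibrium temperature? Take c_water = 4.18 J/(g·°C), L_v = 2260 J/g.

Taking heat into each body as positive, Σ m c ΔT = 0:
latent heat released on condensation: 20.6·2260 = 46556
  condensate cools 100→T: 20.6·4.18·(T − 100) = 86.11(T − 100)
  original water: 2336.6(T − 24.7)
2422.7 T = 46556 + 8610.8 + 57715 = 112881
T ≈ 46.59 °C — below 100 °C, confirming all the steam condensed.

T_f ≈ 46.6 °C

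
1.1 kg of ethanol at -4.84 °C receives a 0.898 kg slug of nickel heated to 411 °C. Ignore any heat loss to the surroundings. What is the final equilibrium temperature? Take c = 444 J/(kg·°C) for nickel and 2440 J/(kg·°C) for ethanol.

T_f ≈ 48.9 °C

|Q_nickel| = |Q_ethanol|:
0.898×444×(411 − T) = 1.1×2440×(T − (-4.84))
398.71(411 − T) = 2684(T − (-4.84))
3082.7 T = 150880  ⇒  T ≈ 48.94 °C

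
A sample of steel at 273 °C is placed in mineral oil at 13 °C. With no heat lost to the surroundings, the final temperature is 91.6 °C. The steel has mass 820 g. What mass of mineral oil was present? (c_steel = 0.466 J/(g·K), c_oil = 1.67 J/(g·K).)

m ≈ 528 g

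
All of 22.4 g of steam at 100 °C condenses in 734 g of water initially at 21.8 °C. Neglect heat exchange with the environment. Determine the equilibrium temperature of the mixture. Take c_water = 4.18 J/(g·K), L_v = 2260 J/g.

T_f ≈ 40.1 °C

Energy balance with sensible and latent terms:
condense steam: −22.4·2260 = −50624; condensed water 100 °C→T: 93.63(T − 100); original water: 3068.1(T − 21.8)
3161.8 T = 50624 + 9363.2 + 66885 = 126872
T ≈ 40.13 °C — below 100 °C, confirming all the steam condensed.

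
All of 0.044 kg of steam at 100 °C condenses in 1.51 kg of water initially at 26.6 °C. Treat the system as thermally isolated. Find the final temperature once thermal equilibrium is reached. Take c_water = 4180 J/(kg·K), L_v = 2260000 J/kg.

T_f ≈ 44.0 °C

Heat gained plus heat lost sum to zero:
latent heat released on condensation: 0.044×2260000 = 99440; condensate cools 100→T: 0.044×4180×(T − 100) = 183.92(T − 100); original water: 6311.8(T − 26.6)
6495.7 T = 99440 + 18392 + 167894 = 285726
T ≈ 43.99 °C — below 100 °C, confirming all the steam condensed.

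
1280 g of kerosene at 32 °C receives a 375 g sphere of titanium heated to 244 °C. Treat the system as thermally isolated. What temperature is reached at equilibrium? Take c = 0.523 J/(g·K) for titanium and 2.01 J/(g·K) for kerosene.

T_f ≈ 47.0 °C

Net heat exchanged in the isolated system is zero:
375×0.523×(T − 244) + 1280×2.01×(T − 32) = 0
196.12(T − 244) + 2572.8(T − 32) = 0
(196.12 + 2572.8) T = 196.12×244 + 2572.8×32
T = 130184 / 2768.9 = 47 °C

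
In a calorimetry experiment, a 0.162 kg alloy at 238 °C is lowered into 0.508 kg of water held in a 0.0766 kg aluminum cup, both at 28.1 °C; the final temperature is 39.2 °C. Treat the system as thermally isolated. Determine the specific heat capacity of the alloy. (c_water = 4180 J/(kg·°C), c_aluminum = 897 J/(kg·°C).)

Let T be the final temperature. ΣQ_i = 0:
0.162×c×(39.2 − 238) + 0.508×4180×(39.2 − 28.1) + 0.0766×897×(39.2 − 28.1) = 0
-32.21 c = -24333
c = -24333/-32.21 ≈ 755.5 J/(kg·°C)

c ≈ 756 J/(kg·°C)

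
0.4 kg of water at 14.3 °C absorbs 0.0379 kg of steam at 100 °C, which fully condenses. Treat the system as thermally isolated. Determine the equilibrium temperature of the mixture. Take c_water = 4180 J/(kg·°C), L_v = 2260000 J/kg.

T_f ≈ 68.5 °C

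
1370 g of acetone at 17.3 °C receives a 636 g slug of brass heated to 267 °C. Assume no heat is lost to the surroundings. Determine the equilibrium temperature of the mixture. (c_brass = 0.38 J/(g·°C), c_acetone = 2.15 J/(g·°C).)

T_f ≈ 36.2 °C

Energy conservation, ΣQ = 0:
636×0.38×(T − 267) + 1370×2.15×(T − 17.3) = 0
241.68(T − 267) + 2945.5(T − 17.3) = 0
(241.68 + 2945.5) T = 241.68×267 + 2945.5×17.3
T = 115486 / 3187.2 = 36.2 °C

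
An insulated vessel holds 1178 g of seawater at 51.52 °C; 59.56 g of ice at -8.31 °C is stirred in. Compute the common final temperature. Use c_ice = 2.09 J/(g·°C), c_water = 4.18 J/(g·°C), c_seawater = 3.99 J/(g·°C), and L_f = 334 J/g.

T_f ≈ 44.7 °C

Conservation of energy gives ΣQ = 0:
warm ice to 0 °C: 59.56×2.09×(0 − (-8.31)) = 1034.4; melt ice: 59.56×334 = 19893; meltwater 0→T: 59.56×4.18×T = 248.96 T; seawater: 4700.2(T − 51.52)
4949.2 T = 242155 − 20927 = 221228
T ≈ 44.70 °C — above 0 °C, consistent with complete melting.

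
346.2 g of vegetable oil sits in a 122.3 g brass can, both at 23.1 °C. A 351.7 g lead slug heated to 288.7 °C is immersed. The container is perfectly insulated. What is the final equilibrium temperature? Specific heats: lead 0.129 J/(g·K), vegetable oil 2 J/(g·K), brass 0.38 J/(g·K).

T_f ≈ 38.5 °C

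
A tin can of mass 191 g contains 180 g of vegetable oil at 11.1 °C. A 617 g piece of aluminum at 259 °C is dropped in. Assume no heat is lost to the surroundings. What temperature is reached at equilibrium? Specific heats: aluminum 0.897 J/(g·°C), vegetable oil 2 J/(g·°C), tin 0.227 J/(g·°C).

T_f = Σ m_i c_i T_i / Σ m_i c_i:
T_f = (553.45·259 + 360·11.1 + 43.36·11.1) / (553.45 + 360 + 43.36)
    = 147821 / 956.81 ≈ 154.49 °C

T_f ≈ 154.5 °C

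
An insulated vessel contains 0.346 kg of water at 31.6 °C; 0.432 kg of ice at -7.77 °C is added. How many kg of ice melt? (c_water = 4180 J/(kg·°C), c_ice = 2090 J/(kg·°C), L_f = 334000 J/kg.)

m_melted ≈ 0.116 kg

Cooling the water to 0 °C releases 0.346×4180×31.6 = 45702 J.
Warming the ice to 0 °C takes 0.432×2090×7.77 = 7015.4 J, leaving 38687 J for melting.
To melt every bit of ice: 0.432×334000 = 144288 J.
Since 38687 < 144288 J, not all the ice melts; equilibrium is at 0 °C.
Mass melted = 38687/334000 ≈ 0.1158 kg.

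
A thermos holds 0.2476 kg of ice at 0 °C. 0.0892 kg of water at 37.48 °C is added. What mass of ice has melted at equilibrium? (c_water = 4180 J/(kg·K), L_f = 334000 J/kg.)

m_melted ≈ 0.0418 kg

Heat available from the water dropping to 0 °C: 0.0892×4180×37.48 = 13975 J.
Fully melting the ice requires m_ice L_f = 0.2476×334000 = 82698 J.
That's not enough to melt it all — equilibrium is at 0 °C with ice remaining.
m_melted×334000 = 13975  ⇒  m_melted ≈ 0.04184 kg.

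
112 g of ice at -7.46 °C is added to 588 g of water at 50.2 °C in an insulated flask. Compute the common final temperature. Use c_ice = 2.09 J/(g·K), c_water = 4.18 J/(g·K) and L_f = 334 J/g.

Energy conservation, ΣQ = 0:
warm ice to 0 °C: 112·2.09·(0 − (-7.46)) = 1746.2; fusion: m_ice L_f = 112·334 = 37408; warm the meltwater: 468.16 T; water cools: 588·4.18·(T − 50.2) = 2457.8(T − 50.2)
2926 T = 123384 − 39154 = 84229
T ≈ 28.79 °C. Since T > 0 °C, the all-ice-melts assumption holds.

T_f ≈ 28.8 °C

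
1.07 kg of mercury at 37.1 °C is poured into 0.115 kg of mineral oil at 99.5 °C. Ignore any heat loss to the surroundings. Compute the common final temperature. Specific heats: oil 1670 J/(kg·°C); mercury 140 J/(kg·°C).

T_f ≈ 72.2 °C

Set heat shed by the hot body equal to heat absorbed by the cold body:
0.115×1670×(99.5 − T) = 1.07×140×(T − 37.1)
192.05(99.5 − T) = 149.8(T − 37.1)
341.85 T = 24667  ⇒  T ≈ 72.16 °C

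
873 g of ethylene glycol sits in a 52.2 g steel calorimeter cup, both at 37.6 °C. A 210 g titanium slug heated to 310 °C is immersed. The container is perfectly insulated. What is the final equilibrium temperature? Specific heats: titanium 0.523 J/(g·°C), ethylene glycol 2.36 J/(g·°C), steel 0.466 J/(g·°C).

Conservation of energy gives ΣQ = 0:
210·0.523·(T − 310) + 873·2.36·(T − 37.6) + 52.2·0.466·(T − 37.6) = 0
109.83(T − 310) + 2060.3(T − 37.6) + 24.33(T − 37.6) = 0
(109.83 + 2060.3 + 24.33) T = 109.83·310 + 2060.3·37.6 + 24.33·37.6
T = 112428/2194.4 ≈ 51.23 °C

T_f ≈ 51.2 °C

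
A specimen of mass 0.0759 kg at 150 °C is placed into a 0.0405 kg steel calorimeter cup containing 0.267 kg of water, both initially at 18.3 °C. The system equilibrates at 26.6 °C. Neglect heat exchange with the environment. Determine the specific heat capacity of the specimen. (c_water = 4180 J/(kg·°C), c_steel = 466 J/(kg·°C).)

Setting the total heat transfer to zero:
0.0759·c·(26.6 − 150) + 0.267·4180·(26.6 − 18.3) + 0.0405·466·(26.6 − 18.3) = 0
-9.366 c = -9419.9
c = -9419.9/-9.366 ≈ 1006 J/(kg·°C)

c ≈ 1010 J/(kg·°C)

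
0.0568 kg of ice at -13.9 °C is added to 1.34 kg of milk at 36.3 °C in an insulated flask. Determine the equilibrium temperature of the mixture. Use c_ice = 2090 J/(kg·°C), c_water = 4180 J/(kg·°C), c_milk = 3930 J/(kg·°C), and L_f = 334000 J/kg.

T_f ≈ 31.0 °C

Heat gained plus heat lost sum to zero:
ice -13.9→0 °C: 0.0568×2090×13.9 = 1650.1
  melt ice: 0.0568×334000 = 18971
  meltwater 0→T: 0.0568×4180×T = 237.42 T
  milk: 5266.2(T − 36.3)
5503.6 T = 191163 − 20621 = 170542
T ≈ 30.99 °C — above 0 °C, consistent with complete melting.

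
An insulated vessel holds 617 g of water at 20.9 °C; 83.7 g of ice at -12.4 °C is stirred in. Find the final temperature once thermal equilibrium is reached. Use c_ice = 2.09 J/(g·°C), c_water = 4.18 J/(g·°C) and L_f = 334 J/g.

T_f ≈ 8.1 °C

Net heat exchanged in the isolated system is zero:
ice -12.4→0 °C: 83.7·2.09·12.4 = 2169.2; melt ice: 83.7·334 = 27956; warm the meltwater: 349.87 T; water: 2579.1(T − 20.9)
2928.9 T = 53902 − 30125 = 23777
T ≈ 8.12 °C — above 0 °C, consistent with complete melting.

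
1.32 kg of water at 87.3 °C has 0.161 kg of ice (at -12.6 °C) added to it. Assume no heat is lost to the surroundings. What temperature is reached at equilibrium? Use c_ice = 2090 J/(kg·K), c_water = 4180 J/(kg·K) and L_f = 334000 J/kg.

Net heat exchanged in the isolated system is zero:
ice -12.6→0 °C: 0.161×2090×12.6 = 4239.8
  melt ice: 0.161×334000 = 53774
  meltwater 0→T: 0.161×4180×T = 672.98 T
  water: 5517.6(T − 87.3)
6190.6 T = 481686 − 58014 = 423673
T ≈ 68.44 °C (positive, so assuming full melt was valid).

T_f ≈ 68.4 °C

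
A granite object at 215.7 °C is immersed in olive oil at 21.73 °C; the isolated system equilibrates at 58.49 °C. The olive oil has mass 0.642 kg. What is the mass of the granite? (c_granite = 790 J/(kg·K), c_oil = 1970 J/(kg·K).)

|Q_granite| = |Q_oil|:
m×790×(215.7 − 58.49) = 0.642×1970×(58.49 − 21.73)
124196 m = 46492  ⇒  m ≈ 0.3743 kg

m ≈ 0.374 kg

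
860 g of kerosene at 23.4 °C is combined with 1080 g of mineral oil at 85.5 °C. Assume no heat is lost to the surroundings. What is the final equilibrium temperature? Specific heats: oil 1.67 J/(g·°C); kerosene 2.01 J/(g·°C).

T_f ≈ 55.1 °C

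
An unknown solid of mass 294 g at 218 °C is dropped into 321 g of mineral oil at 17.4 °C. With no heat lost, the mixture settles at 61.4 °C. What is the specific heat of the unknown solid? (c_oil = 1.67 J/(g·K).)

m_s c (T_s − T_f) = m_oil c_oil (T_f − T_0):
294·c·(218 − 61.4) = 321·1.67·(61.4 − 17.4)
46040 c = 23587  ⇒  c ≈ 0.5123 J/(g·K)

c ≈ 0.512 J/(g·K)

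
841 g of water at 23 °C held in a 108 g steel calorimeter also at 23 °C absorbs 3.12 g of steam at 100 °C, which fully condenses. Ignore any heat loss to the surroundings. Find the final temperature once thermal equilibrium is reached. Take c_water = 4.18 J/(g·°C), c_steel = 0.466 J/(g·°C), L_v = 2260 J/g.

Sum of m c ΔT and latent-heat terms is zero:
steam→water at 100 °C releases m L_v = 3.12·2260 = 7051.2
  condensate cools 100→T: 3.12·4.18·(T − 100) = 13.04(T − 100)
  water warms: 841·4.18·(T − 23) = 3515.4(T − 23)
  steel cup: 108·0.466·(T − 23) = 50.33(T − 23)
3578.7 T = 7051.2 + 1304.2 + 82011 = 90367
T ≈ 25.25 °C (< 100 °C, so full condensation is consistent).

T_f ≈ 25.3 °C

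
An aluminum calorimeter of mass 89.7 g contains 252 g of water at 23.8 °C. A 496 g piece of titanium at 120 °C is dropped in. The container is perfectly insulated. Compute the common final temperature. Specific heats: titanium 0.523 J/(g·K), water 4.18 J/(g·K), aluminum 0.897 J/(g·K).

Let T be the final temperature. ΣQ_i = 0:
496·0.523·(T − 120) + 252·4.18·(T − 23.8) + 89.7·0.897·(T − 23.8) = 0
259.41(T − 120) + 1053.4(T − 23.8) + 80.46(T − 23.8) = 0
(259.41 + 1053.4 + 80.46) T = 259.41·120 + 1053.4·23.8 + 80.46·23.8
T = 58114 / 1393.2 = 41.7 °C

T_f ≈ 41.7 °C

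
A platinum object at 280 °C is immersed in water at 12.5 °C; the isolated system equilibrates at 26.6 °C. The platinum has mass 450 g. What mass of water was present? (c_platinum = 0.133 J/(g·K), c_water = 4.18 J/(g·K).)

m ≈ 257 g

Taking heat into each body as positive, Σ m c ΔT = 0:
450×0.133×(26.6 − 280) + m×4.18×(26.6 − 12.5) = 0
58.94 m = 15166
m = 15166/58.94 ≈ 257.3 g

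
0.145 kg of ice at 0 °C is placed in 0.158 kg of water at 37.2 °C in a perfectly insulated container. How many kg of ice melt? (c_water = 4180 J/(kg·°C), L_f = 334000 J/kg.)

m_melted ≈ 0.0736 kg

Cooling the water to 0 °C releases 0.158·4180·37.2 = 24568 J.
To melt every bit of ice: 0.145·334000 = 48430 J.
That's not enough to melt it all — equilibrium is at 0 °C with ice remaining.
m_melt = 24568 / L_f = 0.07356 kg.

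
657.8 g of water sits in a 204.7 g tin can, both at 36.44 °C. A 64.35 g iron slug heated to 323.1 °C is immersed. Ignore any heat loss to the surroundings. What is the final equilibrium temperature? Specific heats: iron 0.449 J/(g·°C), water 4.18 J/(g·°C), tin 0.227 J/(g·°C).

Net heat exchanged in the isolated system is zero:
64.35*0.449*(T − 323.1) + 657.8*4.18*(T − 36.44) + 204.7*0.227*(T − 36.44) = 0
28.89(T − 323.1) + 2749.6(T − 36.44) + 46.47(T − 36.44) = 0
(28.89 + 2749.6 + 46.47) T = 28.89*323.1 + 2749.6*36.44 + 46.47*36.44
T ≈ 39.37 °C

T_f ≈ 39.4 °C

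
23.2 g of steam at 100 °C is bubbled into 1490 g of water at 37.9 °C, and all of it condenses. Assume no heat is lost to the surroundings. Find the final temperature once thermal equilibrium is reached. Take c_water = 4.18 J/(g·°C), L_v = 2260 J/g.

Sum of m c ΔT and latent-heat terms is zero:
steam→water at 100 °C releases m L_v = 23.2·2260 = 52432; condensate cools 100→T: 23.2·4.18·(T − 100) = 96.98(T − 100); original water: 6228.2(T − 37.9)
6325.2 T = 52432 + 9697.6 + 236049 = 298178
T ≈ 47.14 °C, under the boiling point, so the assumption holds.

T_f ≈ 47.1 °C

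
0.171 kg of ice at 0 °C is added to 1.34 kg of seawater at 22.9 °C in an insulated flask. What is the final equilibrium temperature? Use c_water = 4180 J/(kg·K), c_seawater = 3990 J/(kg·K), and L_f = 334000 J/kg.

T_f ≈ 10.8 °C

Let T be the final temperature. ΣQ_i = 0:
fusion: m_ice L_f = 0.171×334000 = 57114
  warm the meltwater: 714.78 T
  seawater: 5346.6(T − 22.9)
6061.4 T = 122437 − 57114 = 65323
T ≈ 10.78 °C. Since T > 0 °C, the all-ice-melts assumption holds.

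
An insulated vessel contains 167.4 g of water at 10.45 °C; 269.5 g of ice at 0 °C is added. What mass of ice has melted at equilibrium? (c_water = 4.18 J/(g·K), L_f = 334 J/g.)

Heat available from the water dropping to 0 °C: 167.4·4.18·10.45 = 7312.2 J.
Fully melting the ice requires m_ice L_f = 269.5·334 = 90013 J.
7312.2 J < 90013 J, so only part of the ice melts and the system sits at 0 °C.
Mass melted = 7312.2/334 ≈ 21.89 g.

m_melted ≈ 21.9 g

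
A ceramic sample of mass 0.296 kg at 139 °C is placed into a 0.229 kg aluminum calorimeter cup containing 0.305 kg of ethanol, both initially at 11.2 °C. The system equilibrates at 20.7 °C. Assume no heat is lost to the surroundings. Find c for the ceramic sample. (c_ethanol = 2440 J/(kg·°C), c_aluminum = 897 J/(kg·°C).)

Net heat exchanged in the isolated system is zero:
0.296×c×(20.7 − 139) + 0.305×2440×(20.7 − 11.2) + 0.229×897×(20.7 − 11.2) = 0
-35.02 c = -9021.3
c = -9021.3/-35.02 ≈ 257.6 J/(kg·°C)

c ≈ 258 J/(kg·°C)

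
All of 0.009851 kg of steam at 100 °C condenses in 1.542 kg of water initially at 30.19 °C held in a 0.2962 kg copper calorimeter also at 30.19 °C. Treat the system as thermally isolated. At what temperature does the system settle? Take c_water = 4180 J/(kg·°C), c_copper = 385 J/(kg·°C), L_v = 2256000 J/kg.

T_f ≈ 34.0 °C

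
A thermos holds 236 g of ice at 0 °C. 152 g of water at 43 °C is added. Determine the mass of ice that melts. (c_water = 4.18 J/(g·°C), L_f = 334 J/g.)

m_melted ≈ 81.8 g

Water can give up m c ΔT = 152·4.18·43 = 27320 J before reaching 0 °C.
To melt every bit of ice: 236·334 = 78824 J.
That's not enough to melt it all — equilibrium is at 0 °C with ice remaining.
Mass melted = 27320/334 ≈ 81.8 g.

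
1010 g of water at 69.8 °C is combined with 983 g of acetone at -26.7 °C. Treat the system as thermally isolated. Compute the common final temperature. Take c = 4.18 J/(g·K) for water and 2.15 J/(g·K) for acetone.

Net heat exchanged in the isolated system is zero:
1010*4.18*(T − 69.8) + 983*2.15*(T − (-26.7)) = 0
4221.8(T − 69.8) + 2113.4(T − (-26.7)) = 0
6335.2 T = 238253
T = 238253 / 6335.2 = 37.6 °C

T_f ≈ 37.6 °C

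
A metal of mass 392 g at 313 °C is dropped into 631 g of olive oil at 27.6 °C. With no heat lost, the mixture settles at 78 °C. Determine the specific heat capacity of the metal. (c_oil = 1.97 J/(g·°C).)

c ≈ 0.68 J/(g·°C)

Setting the total heat transfer to zero:
392×c×(78 − 313) + 631×1.97×(78 − 27.6) = 0
-92120 c = -62651
c = -62651/-92120 ≈ 0.6801 J/(g·°C)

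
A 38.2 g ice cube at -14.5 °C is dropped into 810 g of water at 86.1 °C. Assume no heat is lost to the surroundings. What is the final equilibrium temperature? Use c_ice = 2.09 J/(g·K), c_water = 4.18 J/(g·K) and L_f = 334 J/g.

Net heat exchanged in the isolated system is zero:
ice -14.5→0 °C: 38.2·2.09·14.5 = 1157.7; latent heat to melt: 38.2·334 = 12759; warm the meltwater: 159.68 T; water cools: 810·4.18·(T − 86.1) = 3385.8(T − 86.1)
3545.5 T = 291517 − 13916 = 277601
T ≈ 78.30 °C — above 0 °C, consistent with complete melting.

T_f ≈ 78.3 °C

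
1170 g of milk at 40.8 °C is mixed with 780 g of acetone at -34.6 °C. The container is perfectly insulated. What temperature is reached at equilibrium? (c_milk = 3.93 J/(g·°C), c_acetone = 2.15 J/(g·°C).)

T_f = Σ m_i c_i T_i / Σ m_i c_i:
T_f = (4598.1*40.8 + 1677*(-34.6)) / (4598.1 + 1677)
    = 129578 / 6275.1 ≈ 20.65 °C

T_f ≈ 20.6 °C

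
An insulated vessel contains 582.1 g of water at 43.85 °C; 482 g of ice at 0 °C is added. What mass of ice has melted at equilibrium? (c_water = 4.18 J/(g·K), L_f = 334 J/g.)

m_melted ≈ 319 g

Water can give up m c ΔT = 582.1×4.18×43.85 = 106695 J before reaching 0 °C.
Melting all 482 g of ice would need 482×334 = 160988 J.
That's not enough to melt it all — equilibrium is at 0 °C with ice remaining.
m_melted×334 = 106695  ⇒  m_melted ≈ 319.4 g.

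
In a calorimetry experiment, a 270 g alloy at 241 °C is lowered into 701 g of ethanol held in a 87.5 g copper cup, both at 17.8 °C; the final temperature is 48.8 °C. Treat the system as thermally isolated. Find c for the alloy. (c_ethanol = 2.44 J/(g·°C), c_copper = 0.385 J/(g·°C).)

Energy conservation, ΣQ = 0:
270×c×(48.8 − 241) + 701×2.44×(48.8 − 17.8) + 87.5×0.385×(48.8 − 17.8) = 0
-51894 c = -54068
c = -54068/-51894 ≈ 1.042 J/(g·°C)

c ≈ 1.04 J/(g·°C)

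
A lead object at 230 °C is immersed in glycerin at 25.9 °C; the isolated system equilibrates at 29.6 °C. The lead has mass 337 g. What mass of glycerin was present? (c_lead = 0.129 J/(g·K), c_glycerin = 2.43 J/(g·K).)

m ≈ 969 g

Energy conservation, ΣQ = 0:
337·0.129·(29.6 − 230) + m·2.43·(29.6 − 25.9) = 0
8.991 m = 8712
m = 8712/8.991 ≈ 969 g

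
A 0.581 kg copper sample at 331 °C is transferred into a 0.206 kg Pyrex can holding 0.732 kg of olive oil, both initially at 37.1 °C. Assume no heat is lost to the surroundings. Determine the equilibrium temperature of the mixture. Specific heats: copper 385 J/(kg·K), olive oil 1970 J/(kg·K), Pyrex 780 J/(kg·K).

T_f ≈ 73.1 °C

T_f = Σ m_i c_i T_i / Σ m_i c_i:
T_f = (223.68·331 + 1442·37.1 + 160.68·37.1) / (223.68 + 1442 + 160.68)
    = 133501 / 1826.4 ≈ 73.09 °C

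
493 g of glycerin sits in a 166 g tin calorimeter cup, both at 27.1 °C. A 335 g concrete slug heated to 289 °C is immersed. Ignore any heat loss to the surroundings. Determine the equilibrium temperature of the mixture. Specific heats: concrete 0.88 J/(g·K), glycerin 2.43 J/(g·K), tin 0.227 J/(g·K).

Energy conservation, ΣQ = 0:
335×0.88×(T − 289) + 493×2.43×(T − 27.1) + 166×0.227×(T − 27.1) = 0
294.8(T − 289) + 1198(T − 27.1) + 37.68(T − 27.1) = 0
(294.8 + 1198 + 37.68) T = 294.8×289 + 1198×27.1 + 37.68×27.1
T = 118684 / 1530.5 = 77.5 °C

T_f ≈ 77.5 °C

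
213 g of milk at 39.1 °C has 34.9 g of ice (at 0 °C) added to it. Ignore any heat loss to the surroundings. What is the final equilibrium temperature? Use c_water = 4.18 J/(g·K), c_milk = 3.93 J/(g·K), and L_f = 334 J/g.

T_f ≈ 21.4 °C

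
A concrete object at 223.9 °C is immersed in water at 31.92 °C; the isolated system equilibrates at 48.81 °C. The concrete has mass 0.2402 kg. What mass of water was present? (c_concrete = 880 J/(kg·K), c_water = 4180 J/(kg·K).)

m ≈ 0.524 kg

Let T be the final temperature. ΣQ_i = 0:
0.2402·880·(48.81 − 223.9) + m·4180·(48.81 − 31.92) = 0
70600 m = 37010
m = 37010/70600 ≈ 0.5242 kg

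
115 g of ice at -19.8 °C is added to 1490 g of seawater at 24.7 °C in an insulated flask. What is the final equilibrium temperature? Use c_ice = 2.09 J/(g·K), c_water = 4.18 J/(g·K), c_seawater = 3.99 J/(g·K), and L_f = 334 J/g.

Taking heat into each body as positive, Σ m c ΔT = 0:
ice -19.8→0 °C: 115×2.09×19.8 = 4758.9
  melt ice: 115×334 = 38410
  warm the meltwater: 480.7 T
  seawater cools: 1490×3.99×(T − 24.7) = 5945.1(T − 24.7)
6425.8 T = 146844 − 43169 = 103675
T ≈ 16.13 °C. Since T > 0 °C, the all-ice-melts assumption holds.

T_f ≈ 16.1 °C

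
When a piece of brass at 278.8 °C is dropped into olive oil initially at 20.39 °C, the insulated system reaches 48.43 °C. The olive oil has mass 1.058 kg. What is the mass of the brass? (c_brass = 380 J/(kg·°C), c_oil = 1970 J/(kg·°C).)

m ≈ 0.668 kg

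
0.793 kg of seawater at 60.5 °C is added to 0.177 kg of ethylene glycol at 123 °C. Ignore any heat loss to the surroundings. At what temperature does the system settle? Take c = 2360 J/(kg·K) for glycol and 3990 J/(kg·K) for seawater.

T_f ≈ 67.8 °C

Net heat exchanged in the isolated system is zero:
0.177*2360*(T − 123) + 0.793*3990*(T − 60.5) = 0
417.72(T − 123) + 3164.1(T − 60.5) = 0
3581.8 T = 242806
T = 242806 / 3581.8 = 67.8 °C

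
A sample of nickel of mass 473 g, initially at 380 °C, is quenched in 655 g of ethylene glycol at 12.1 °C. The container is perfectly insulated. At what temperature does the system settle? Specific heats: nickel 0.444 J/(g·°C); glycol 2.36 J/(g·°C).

Taking heat into each body as positive, Σ m c ΔT = 0:
473*0.444*(T − 380) + 655*2.36*(T − 12.1) = 0
210.01(T − 380) + 1545.8(T − 12.1) = 0
(210.01 + 1545.8) T = 210.01*380 + 1545.8*12.1
T = 98509/1755.8 ≈ 56.10 °C

T_f ≈ 56.1 °C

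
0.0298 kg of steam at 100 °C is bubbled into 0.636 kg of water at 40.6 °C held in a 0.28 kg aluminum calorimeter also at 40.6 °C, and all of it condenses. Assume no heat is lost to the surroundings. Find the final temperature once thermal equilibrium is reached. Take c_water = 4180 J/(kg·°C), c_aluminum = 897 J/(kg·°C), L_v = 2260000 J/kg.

T_f ≈ 65.2 °C

Taking heat into each body as positive, Σ m c ΔT = 0:
condense steam: −0.0298×2260000 = −67348
  condensate cools 100→T: 0.0298×4180×(T − 100) = 124.56(T − 100)
  water warms: 0.636×4180×(T − 40.6) = 2658.5(T − 40.6)
  cup: 251.16(T − 40.6)
3034.2 T = 67348 + 12456 + 118131 = 197936
T ≈ 65.23 °C (< 100 °C, so full condensation is consistent).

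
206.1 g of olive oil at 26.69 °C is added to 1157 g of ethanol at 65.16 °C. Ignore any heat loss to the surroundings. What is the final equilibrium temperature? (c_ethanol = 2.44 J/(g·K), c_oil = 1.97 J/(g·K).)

T_f ≈ 60.3 °C

Setting the total heat transfer to zero:
1157×2.44×(T − 65.16) + 206.1×1.97×(T − 26.69) = 0
2823.1(T − 65.16) + 406.02(T − 26.69) = 0
(2823.1 + 406.02) T = 2823.1×65.16 + 406.02×26.69
T ≈ 60.32 °C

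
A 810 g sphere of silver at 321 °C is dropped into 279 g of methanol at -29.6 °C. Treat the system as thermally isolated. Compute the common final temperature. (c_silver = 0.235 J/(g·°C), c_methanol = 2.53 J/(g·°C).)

Heat gained plus heat lost sum to zero:
810*0.235*(T − 321) + 279*2.53*(T − (-29.6)) = 0
190.35(T − 321) + 705.87(T − (-29.6)) = 0
896.22 T = 40209
T = 40209 / 896.22 = 44.9 °C

T_f ≈ 44.9 °C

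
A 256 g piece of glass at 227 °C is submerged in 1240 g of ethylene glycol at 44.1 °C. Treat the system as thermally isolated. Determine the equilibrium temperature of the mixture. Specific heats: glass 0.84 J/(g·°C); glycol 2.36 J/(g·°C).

Setting the total heat transfer to zero:
256*0.84*(T − 227) + 1240*2.36*(T − 44.1) = 0
3141.4 T = 177868
T = 177868 / 3141.4 = 56.6 °C

T_f ≈ 56.6 °C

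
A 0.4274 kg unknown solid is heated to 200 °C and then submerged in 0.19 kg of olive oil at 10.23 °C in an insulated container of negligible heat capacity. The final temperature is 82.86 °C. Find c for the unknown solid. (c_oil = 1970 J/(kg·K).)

c ≈ 543 J/(kg·K)

Let T be the final temperature. ΣQ_i = 0:
0.4274·c·(82.86 − 200) + 0.19·1970·(82.86 − 10.23) = 0
-50.07 c = -27185
c = -27185/-50.07 ≈ 543 J/(kg·K)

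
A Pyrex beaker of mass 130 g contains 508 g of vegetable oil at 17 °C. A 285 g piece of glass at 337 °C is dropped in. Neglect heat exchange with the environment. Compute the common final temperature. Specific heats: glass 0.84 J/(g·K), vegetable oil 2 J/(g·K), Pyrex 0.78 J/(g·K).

T_f ≈ 73.5 °C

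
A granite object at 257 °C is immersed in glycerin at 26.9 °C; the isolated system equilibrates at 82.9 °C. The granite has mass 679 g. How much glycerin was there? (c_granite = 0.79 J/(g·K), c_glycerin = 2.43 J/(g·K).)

Energy conservation, ΣQ = 0:
679·0.79·(82.9 − 257) + m·2.43·(82.9 − 26.9) = 0
136.08 m = 93389
m = 93389/136.08 ≈ 686.3 g

m ≈ 686 g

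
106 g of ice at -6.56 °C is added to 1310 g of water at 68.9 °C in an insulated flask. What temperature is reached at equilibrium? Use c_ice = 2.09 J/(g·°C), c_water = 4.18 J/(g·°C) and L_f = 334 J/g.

Energy balance with sensible and latent terms:
warm ice to 0 °C: 106·2.09·(0 − (-6.56)) = 1453.3
  melt ice: 106·334 = 35404
  meltwater 0→T: 106·4.18·T = 443.08 T
  water cools: 1310·4.18·(T − 68.9) = 5475.8(T − 68.9)
5918.9 T = 377283 − 36857 = 340425
T ≈ 57.52 °C (positive, so assuming full melt was valid).

T_f ≈ 57.5 °C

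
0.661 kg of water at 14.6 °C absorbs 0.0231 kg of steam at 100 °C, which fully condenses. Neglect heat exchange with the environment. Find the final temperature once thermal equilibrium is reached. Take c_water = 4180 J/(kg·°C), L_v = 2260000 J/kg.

T_f ≈ 35.7 °C

Conservation of energy gives ΣQ = 0:
condense steam: −0.0231×2260000 = −52206; condensate cools 100→T: 0.0231×4180×(T − 100) = 96.56(T − 100); water warms: 0.661×4180×(T − 14.6) = 2763(T − 14.6)
2859.5 T = 52206 + 9655.8 + 40340 = 102201
T ≈ 35.74 °C (< 100 °C, so full condensation is consistent).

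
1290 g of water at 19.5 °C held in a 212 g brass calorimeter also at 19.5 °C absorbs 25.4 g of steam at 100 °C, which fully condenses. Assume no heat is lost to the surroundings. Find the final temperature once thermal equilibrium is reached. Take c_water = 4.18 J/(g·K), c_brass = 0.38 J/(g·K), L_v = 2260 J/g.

Conservation of energy gives ΣQ = 0:
steam→water at 100 °C releases m L_v = 25.4·2260 = 57404; condensate cools 100→T: 25.4·4.18·(T − 100) = 106.17(T − 100); original water: 5392.2(T − 19.5); brass cup: 212·0.38·(T − 19.5) = 80.56(T − 19.5)
5578.9 T = 57404 + 10617 + 106719 = 174740
T ≈ 31.32 °C — below 100 °C, confirming all the steam condensed.

T_f ≈ 31.3 °C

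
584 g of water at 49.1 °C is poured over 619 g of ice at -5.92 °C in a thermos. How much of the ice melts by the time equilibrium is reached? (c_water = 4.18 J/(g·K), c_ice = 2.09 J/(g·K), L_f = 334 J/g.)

Water can give up m c ΔT = 584·4.18·49.1 = 119859 J before reaching 0 °C.
Of that, 619·2.09·5.92 = 7658.8 J goes to bring the ice to 0 °C, leaving 112200 J.
Fully melting the ice requires m_ice L_f = 619·334 = 206746 J.
That's not enough to melt it all — equilibrium is at 0 °C with ice remaining.
m_melted·334 = 112200  ⇒  m_melted ≈ 335.9 g.

m_melted ≈ 336 g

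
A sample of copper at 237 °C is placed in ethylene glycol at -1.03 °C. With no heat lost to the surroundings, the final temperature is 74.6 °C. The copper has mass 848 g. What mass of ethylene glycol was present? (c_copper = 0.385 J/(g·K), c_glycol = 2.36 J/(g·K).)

Setting the total heat transfer to zero:
848×0.385×(74.6 − 237) + m×2.36×(74.6 − (-1.03)) = 0
178.49 m = 53020
m = 53020/178.49 ≈ 297.1 g

m ≈ 297 g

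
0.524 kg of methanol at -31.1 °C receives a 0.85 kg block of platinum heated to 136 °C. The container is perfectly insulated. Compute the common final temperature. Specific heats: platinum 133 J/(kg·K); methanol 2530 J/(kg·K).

T_f ≈ -18.0 °C

Taking heat into each body as positive, Σ m c ΔT = 0:
0.85·133·(T − 136) + 0.524·2530·(T − (-31.1)) = 0
(113.05 + 1325.7) T = 113.05·136 + 1325.7·(-31.1)
T ≈ -17.97 °C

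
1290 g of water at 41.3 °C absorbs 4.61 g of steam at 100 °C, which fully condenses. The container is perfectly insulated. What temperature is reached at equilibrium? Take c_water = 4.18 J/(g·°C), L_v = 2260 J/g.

T_f ≈ 43.4 °C

Energy balance with sensible and latent terms:
steam→water at 100 °C releases m L_v = 4.61·2260 = 10419; condensate cools 100→T: 4.61·4.18·(T − 100) = 19.27(T − 100); original water: 5392.2(T − 41.3)
5411.5 T = 10419 + 1927 + 222698 = 235043
T ≈ 43.43 °C — below 100 °C, confirming all the steam condensed.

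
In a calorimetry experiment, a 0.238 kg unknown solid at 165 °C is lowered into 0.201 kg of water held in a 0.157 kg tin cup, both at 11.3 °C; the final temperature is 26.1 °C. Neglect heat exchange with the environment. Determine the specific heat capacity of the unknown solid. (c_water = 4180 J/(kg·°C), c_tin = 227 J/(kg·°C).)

c ≈ 392 J/(kg·°C)

Net heat exchanged in the isolated system is zero:
0.238×c×(26.1 − 165) + 0.201×4180×(26.1 − 11.3) + 0.157×227×(26.1 − 11.3) = 0
-33.06 c = -12962
c = -12962/-33.06 ≈ 392.1 J/(kg·°C)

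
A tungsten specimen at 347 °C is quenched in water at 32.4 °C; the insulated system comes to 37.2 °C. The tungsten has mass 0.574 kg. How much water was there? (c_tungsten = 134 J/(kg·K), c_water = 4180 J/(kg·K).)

m ≈ 1.19 kg

|Q_tungsten| = |Q_water|:
0.574·134·(347 − 37.2) = m·4180·(37.2 − 32.4)
20064 m = 23829  ⇒  m ≈ 1.188 kg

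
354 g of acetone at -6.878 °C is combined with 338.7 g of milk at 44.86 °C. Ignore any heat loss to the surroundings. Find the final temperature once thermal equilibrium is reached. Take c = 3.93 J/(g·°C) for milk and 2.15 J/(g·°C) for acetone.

T_f ≈ 26.0 °C

T_f = Σ m_i c_i T_i / Σ m_i c_i:
T_f = (1331.1×44.86 + 761.1×(-6.878)) / (1331.1 + 761.1)
    = 54478 / 2092.2 ≈ 26.04 °C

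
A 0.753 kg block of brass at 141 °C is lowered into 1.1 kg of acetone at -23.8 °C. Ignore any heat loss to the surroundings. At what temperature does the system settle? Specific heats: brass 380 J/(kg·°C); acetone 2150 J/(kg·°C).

T_f ≈ -6.0 °C

With ΣQ=0 the equilibrium temperature is the m·c-weighted mean:
T_f = (286.14·141 + 2365·(-23.8)) / (286.14 + 2365)
    = -15941 / 2651.1 ≈ -6.01 °C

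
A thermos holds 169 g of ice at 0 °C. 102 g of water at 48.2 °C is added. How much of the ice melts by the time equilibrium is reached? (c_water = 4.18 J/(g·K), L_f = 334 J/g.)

m_melted ≈ 61.5 g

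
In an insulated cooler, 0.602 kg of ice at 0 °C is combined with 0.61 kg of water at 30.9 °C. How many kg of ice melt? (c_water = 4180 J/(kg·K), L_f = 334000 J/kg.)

m_melted ≈ 0.236 kg

Cooling the water to 0 °C releases 0.61×4180×30.9 = 78789 J.
To melt every bit of ice: 0.602×334000 = 201068 J.
Since 78789 < 201068 J, not all the ice melts; equilibrium is at 0 °C.
m_melted×334000 = 78789  ⇒  m_melted ≈ 0.2359 kg.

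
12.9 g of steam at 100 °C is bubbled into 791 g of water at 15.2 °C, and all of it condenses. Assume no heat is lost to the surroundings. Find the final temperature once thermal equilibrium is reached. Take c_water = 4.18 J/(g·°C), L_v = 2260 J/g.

Setting the total heat transfer to zero:
latent heat released on condensation: 12.9·2260 = 29154
  condensate cools 100→T: 12.9·4.18·(T − 100) = 53.92(T − 100)
  water warms: 791·4.18·(T − 15.2) = 3306.4(T − 15.2)
3360.3 T = 29154 + 5392.2 + 50257 = 84803
T ≈ 25.24 °C, under the boiling point, so the assumption holds.

T_f ≈ 25.2 °C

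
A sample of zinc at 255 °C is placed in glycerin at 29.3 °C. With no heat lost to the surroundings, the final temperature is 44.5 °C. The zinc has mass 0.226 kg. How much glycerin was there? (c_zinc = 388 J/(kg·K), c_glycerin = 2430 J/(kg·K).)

m ≈ 0.5 kg

|Q_zinc| = |Q_glycerin|:
0.226·388·(255 − 44.5) = m·2430·(44.5 − 29.3)
36936 m = 18458  ⇒  m ≈ 0.4997 kg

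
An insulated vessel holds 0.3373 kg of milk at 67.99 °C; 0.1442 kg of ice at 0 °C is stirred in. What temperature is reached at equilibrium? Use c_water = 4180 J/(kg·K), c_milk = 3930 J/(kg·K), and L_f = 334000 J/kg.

T_f ≈ 21.8 °C

Conservation of energy gives ΣQ = 0:
latent heat to melt: 0.1442·334000 = 48163; meltwater 0→T: 0.1442·4180·T = 602.76 T; milk: 1325.6(T − 67.99)
1928.3 T = 90127 − 48163 = 41964
T ≈ 21.76 °C — above 0 °C, consistent with complete melting.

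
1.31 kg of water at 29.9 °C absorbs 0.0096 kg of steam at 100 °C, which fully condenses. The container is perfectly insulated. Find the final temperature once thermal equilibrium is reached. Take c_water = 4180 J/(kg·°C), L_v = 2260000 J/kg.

Heat gained plus heat lost sum to zero:
latent heat released on condensation: 0.0096·2260000 = 21696
  condensate cools 100→T: 0.0096·4180·(T − 100) = 40.13(T − 100)
  water warms: 1.31·4180·(T − 29.9) = 5475.8(T − 29.9)
5515.9 T = 21696 + 4012.8 + 163726 = 189435
T ≈ 34.34 °C, under the boiling point, so the assumption holds.

T_f ≈ 34.3 °C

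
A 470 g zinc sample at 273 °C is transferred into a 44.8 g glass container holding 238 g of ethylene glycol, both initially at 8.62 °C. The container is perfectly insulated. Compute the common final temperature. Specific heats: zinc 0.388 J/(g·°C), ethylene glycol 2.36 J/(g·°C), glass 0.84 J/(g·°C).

Setting the total heat transfer to zero:
470·0.388·(T − 273) + 238·2.36·(T − 8.62) + 44.8·0.84·(T − 8.62) = 0
781.67 T = 54950
T = 54950/781.67 ≈ 70.30 °C

T_f ≈ 70.3 °C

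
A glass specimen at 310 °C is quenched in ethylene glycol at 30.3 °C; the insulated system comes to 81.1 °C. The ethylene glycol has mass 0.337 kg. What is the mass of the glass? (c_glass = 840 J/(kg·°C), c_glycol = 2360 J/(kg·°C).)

Energy conservation, ΣQ = 0:
m×840×(81.1 − 310) + 0.337×2360×(81.1 − 30.3) = 0
-192276 m = -40402
m = -40402/-192276 ≈ 0.2101 kg

m ≈ 0.21 kg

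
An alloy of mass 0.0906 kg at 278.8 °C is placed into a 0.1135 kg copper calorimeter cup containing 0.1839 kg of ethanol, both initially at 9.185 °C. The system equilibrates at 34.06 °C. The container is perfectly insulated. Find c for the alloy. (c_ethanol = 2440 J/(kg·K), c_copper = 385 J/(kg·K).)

c ≈ 552 J/(kg·K)

Let T be the final temperature. ΣQ_i = 0:
0.0906·c·(34.06 − 278.8) + 0.1839·2440·(34.06 − 9.185) + 0.1135·385·(34.06 − 9.185) = 0
-22.17 c = -12249
c = -12249/-22.17 ≈ 552.4 J/(kg·K)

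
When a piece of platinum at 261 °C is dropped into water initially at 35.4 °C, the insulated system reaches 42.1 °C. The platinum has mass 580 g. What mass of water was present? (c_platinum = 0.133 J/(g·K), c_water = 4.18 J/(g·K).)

m ≈ 603 g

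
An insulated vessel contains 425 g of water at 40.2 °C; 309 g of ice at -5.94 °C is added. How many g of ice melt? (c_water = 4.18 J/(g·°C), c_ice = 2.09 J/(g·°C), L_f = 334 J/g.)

Cooling the water to 0 °C releases 425·4.18·40.2 = 71415 J.
Of that, 309·2.09·5.94 = 3836.1 J goes to bring the ice to 0 °C, leaving 67579 J.
Fully melting the ice requires m_ice L_f = 309·334 = 103206 J.
67579 J < 103206 J, so only part of the ice melts and the system sits at 0 °C.
m_melt = 67579 / L_f = 202.3 g.

m_melted ≈ 202 g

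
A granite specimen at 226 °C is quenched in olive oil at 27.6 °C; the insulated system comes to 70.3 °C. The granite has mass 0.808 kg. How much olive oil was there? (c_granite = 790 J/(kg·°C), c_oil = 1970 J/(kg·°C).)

m ≈ 1.18 kg

Setting the total heat transfer to zero:
0.808×790×(70.3 − 226) + m×1970×(70.3 − 27.6) = 0
84119 m = 99386
m = 99386/84119 ≈ 1.181 kg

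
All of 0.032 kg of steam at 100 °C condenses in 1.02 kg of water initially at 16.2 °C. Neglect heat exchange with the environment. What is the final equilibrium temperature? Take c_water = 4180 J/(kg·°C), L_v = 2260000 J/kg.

T_f ≈ 35.2 °C

Heat gained plus heat lost sum to zero:
latent heat released on condensation: 0.032·2260000 = 72320; condensed water 100 °C→T: 133.76(T − 100); water warms: 1.02·4180·(T − 16.2) = 4263.6(T − 16.2)
4397.4 T = 72320 + 13376 + 69070 = 154766
T ≈ 35.20 °C (< 100 °C, so full condensation is consistent).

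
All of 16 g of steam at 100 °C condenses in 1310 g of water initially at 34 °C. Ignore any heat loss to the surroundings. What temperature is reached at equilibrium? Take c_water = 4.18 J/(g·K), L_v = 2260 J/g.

Setting the total heat transfer to zero:
steam→water at 100 °C releases m L_v = 16·2260 = 36160
  condensate cools 100→T: 16·4.18·(T − 100) = 66.88(T − 100)
  original water: 5475.8(T − 34)
5542.7 T = 36160 + 6688 + 186177 = 229025
T ≈ 41.32 °C (< 100 °C, so full condensation is consistent).

T_f ≈ 41.3 °C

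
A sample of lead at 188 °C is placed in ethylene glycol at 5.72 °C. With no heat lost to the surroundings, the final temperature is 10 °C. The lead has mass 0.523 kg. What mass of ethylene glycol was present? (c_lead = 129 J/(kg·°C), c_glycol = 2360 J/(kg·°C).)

Conservation of energy gives ΣQ = 0:
0.523·129·(10 − 188) + m·2360·(10 − 5.72) = 0
10101 m = 12009
m = 12009/10101 ≈ 1.189 kg

m ≈ 1.19 kg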